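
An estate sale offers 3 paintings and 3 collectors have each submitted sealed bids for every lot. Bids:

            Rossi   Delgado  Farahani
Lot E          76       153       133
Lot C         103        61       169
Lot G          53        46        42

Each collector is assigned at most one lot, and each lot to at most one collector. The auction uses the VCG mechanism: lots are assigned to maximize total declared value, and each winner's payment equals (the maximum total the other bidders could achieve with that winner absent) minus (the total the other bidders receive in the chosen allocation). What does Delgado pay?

Efficient allocation: Rossi→Lot G ($53), Delgado→Lot E ($153), Farahani→Lot C ($169); total welfare W = $375.
Delgado receives Lot E at value $153, so the others get W − 153 = $222.
Without Delgado: best allocation of the remaining 2 bidders over all 3 lots is Rossi→Lot E ($76), Farahani→Lot C ($169), total $245.
VCG payment = (others' best without Delgado) − (others' welfare with Delgado) = 245 − 222 = $23.

Delgado pays $23.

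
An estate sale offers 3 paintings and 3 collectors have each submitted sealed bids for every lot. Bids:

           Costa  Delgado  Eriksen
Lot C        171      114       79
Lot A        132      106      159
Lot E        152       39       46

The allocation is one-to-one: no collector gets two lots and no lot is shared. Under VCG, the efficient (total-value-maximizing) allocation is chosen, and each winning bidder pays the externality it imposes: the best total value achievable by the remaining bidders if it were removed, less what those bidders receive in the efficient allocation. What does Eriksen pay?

Efficient allocation: Costa→Lot E ($152), Delgado→Lot C ($114), Eriksen→Lot A ($159); total welfare W = $425.
Eriksen receives Lot A at value $159, so the others get W − 159 = $266.
Without Eriksen: best allocation of the remaining 2 bidders over all 3 lots is Costa→Lot C ($171), Delgado→Lot A ($106), total $277.
VCG payment = (others' best without Eriksen) − (others' welfare with Eriksen) = 277 − 266 = $11.

Eriksen pays $11.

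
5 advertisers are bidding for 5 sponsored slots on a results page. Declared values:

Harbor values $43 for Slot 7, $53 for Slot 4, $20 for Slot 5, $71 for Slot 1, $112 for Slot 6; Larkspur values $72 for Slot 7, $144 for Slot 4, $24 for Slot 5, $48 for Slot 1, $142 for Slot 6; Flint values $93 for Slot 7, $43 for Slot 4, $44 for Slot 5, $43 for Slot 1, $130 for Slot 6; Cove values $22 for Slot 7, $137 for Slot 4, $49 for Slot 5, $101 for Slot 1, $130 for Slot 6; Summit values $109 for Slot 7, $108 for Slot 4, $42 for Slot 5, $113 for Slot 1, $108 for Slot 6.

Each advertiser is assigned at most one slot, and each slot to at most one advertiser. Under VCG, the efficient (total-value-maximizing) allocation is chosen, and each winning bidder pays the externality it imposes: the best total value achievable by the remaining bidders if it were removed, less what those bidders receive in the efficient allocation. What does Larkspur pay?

Larkspur pays $88.

Efficient allocation: Harbor→Slot 6 ($112), Larkspur→Slot 4 ($144), Flint→Slot 7 ($93), Cove→Slot 5 ($49), Summit→Slot 1 ($113); total welfare W = $511.
Larkspur receives Slot 4 at value $144, so the others get W − 144 = $367.
Without Larkspur: best allocation of the remaining 4 bidders over all 5 slots is Harbor→Slot 6 ($112), Flint→Slot 7 ($93), Cove→Slot 4 ($137), Summit→Slot 1 ($113), total $455.
VCG payment = (others' best without Larkspur) − (others' welfare with Larkspur) = 455 − 367 = $88.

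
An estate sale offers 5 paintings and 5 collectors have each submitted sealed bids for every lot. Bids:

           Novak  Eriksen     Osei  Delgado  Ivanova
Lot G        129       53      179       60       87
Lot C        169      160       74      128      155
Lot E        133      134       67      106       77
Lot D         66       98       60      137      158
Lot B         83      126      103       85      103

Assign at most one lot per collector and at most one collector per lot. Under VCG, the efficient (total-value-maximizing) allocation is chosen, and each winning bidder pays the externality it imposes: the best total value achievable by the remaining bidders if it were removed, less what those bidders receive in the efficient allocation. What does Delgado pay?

Efficient allocation: Novak→Lot C ($169), Eriksen→Lot B ($126), Osei→Lot G ($179), Delgado→Lot E ($106), Ivanova→Lot D ($158); total welfare W = $738.
Delgado receives Lot E at value $106, so the others get W − 106 = $632.
Without Delgado: best allocation of the remaining 4 bidders over all 5 lots is Novak→Lot C ($169), Eriksen→Lot E ($134), Osei→Lot G ($179), Ivanova→Lot D ($158), total $640.
VCG payment = (others' best without Delgado) − (others' welfare with Delgado) = 640 − 632 = $8.

Delgado pays $8.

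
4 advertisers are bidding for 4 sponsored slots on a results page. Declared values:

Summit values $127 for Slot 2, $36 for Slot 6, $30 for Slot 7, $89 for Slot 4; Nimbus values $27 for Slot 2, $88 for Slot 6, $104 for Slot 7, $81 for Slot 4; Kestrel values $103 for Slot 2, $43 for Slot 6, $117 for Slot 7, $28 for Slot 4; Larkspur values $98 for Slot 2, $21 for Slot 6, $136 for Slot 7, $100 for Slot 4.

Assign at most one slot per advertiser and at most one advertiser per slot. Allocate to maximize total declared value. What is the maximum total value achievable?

Treat this as an assignment problem: match each advertiser to one slot.
Optimal: Summit→Slot 2 ($127), Nimbus→Slot 6 ($88), Kestrel→Slot 7 ($117), Larkspur→Slot 4 ($100) — total 127+88+117+100 = $432.
Max-entry greedy (repeatedly take the single best remaining cell) gives $379, worse by 53.

Maximum total: $432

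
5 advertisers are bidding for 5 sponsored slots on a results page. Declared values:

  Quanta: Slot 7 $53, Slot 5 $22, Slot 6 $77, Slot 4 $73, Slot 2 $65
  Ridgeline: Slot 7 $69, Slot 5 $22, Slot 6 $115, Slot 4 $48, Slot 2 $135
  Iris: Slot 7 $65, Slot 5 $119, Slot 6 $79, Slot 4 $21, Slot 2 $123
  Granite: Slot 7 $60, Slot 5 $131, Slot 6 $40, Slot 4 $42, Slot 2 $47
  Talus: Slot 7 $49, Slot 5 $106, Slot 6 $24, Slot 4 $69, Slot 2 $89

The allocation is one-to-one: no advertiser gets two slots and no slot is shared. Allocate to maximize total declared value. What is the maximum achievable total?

Max total: $491

Optimal: Quanta→Slot 7 ($53), Ridgeline→Slot 6 ($115), Iris→Slot 2 ($123), Granite→Slot 5 ($131), Talus→Slot 4 ($69) — total 53+115+123+131+69 = $491.
Column-greedy (each slot in turn goes to its best remaining advertiser) gives $441, worse by 50.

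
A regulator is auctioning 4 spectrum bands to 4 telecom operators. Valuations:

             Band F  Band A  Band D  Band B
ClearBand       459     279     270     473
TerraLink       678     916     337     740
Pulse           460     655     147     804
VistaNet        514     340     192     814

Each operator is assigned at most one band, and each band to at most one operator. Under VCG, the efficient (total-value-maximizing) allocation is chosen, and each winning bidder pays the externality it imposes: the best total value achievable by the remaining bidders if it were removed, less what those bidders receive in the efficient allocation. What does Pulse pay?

Efficient allocation: ClearBand→Band D ($270M), TerraLink→Band A ($916M), Pulse→Band B ($804M), VistaNet→Band F ($514M); total welfare W = $2504M.
Pulse receives Band B at value $804M, so the others get W − 804 = $1700M.
Without Pulse: best allocation of the remaining 3 bidders over all 4 bands is ClearBand→Band F ($459M), TerraLink→Band A ($916M), VistaNet→Band B ($814M), total $2189M.
VCG payment = (others' best without Pulse) − (others' welfare with Pulse) = 2189 − 1700 = $489M.

Pulse pays $489M.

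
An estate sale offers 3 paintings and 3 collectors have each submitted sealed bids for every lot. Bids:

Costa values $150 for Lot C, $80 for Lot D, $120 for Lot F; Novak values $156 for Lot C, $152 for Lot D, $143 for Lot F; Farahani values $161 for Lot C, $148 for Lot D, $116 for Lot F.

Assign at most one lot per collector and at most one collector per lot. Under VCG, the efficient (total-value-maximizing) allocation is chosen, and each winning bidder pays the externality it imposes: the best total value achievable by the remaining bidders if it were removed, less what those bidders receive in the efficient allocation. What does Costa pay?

Efficient allocation: Costa→Lot C ($150), Novak→Lot F ($143), Farahani→Lot D ($148); total welfare W = $441.
Costa receives Lot C at value $150, so the others get W − 150 = $291.
Without Costa: best allocation of the remaining 2 bidders over all 3 lots is Novak→Lot D ($152), Farahani→Lot C ($161), total $313.
VCG payment = (others' best without Costa) − (others' welfare with Costa) = 313 − 291 = $22.

Costa pays $22.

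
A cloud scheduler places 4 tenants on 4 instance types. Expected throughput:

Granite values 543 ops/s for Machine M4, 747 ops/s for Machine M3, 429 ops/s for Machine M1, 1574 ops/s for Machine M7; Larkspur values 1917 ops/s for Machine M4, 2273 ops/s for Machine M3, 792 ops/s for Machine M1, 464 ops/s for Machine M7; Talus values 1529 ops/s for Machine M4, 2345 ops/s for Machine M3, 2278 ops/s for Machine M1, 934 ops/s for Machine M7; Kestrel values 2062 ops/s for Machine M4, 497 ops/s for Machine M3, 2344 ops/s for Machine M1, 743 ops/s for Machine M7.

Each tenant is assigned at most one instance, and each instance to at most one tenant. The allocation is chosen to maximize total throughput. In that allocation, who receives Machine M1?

This is a one-to-one assignment (maximum-weight bipartite matching).
Optimal: Granite→Machine M7 (1574 ops/s), Larkspur→Machine M3 (2273 ops/s), Talus→Machine M1 (2278 ops/s), Kestrel→Machine M4 (2062 ops/s) — total 1574+2273+2278+2062 = 8187 ops/s.
Max-entry greedy (repeatedly take the single best remaining cell) gives 8180 ops/s, worse by 7.
Next-best assignment: Granite→Machine M7, Larkspur→Machine M4, Talus→Machine M3, Kestrel→Machine M1 = 8180 ops/s.
Talus's own top instance is Machine M3 (2345 ops/s), but forcing Talus→Machine M3 and reassigning the rest optimally gives only 8180 ops/s — worse by 7.

Talus receives Machine M1.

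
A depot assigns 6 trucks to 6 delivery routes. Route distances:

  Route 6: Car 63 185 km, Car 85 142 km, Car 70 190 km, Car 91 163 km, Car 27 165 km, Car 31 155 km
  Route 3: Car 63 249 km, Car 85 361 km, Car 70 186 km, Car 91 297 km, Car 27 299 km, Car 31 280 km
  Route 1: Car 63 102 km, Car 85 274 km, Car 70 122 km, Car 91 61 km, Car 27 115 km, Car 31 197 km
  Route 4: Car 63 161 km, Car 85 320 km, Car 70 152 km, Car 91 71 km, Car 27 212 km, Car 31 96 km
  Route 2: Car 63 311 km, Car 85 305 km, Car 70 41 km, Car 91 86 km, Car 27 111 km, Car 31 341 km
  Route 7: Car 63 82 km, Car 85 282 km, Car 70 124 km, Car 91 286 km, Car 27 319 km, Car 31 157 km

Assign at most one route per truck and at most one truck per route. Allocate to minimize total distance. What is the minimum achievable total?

This is a one-to-one assignment (minimum-cost bipartite matching).
Optimal: Car 63→Route 7 (82 km), Car 85→Route 6 (142 km), Car 70→Route 3 (186 km), Car 91→Route 1 (61 km), Car 27→Route 2 (111 km), Car 31→Route 4 (96 km) — total 82+142+186+61+111+96 = 678 km.
Checked against all permutations: 678 km is optimal.

Min total: 678 km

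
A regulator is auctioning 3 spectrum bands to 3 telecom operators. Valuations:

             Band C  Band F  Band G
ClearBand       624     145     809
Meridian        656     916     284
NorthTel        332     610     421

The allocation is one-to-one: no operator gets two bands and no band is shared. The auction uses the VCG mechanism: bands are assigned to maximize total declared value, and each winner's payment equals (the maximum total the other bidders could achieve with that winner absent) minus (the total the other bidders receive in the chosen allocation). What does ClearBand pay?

Efficient allocation: ClearBand→Band G ($809M), Meridian→Band C ($656M), NorthTel→Band F ($610M); total welfare W = $2075M.
ClearBand receives Band G at value $809M, so the others get W − 809 = $1266M.
Without ClearBand: best allocation of the remaining 2 bidders over all 3 bands is Meridian→Band F ($916M), NorthTel→Band G ($421M), total $1337M.
VCG payment = (others' best without ClearBand) − (others' welfare with ClearBand) = 1337 − 1266 = $71M.

ClearBand pays $71M.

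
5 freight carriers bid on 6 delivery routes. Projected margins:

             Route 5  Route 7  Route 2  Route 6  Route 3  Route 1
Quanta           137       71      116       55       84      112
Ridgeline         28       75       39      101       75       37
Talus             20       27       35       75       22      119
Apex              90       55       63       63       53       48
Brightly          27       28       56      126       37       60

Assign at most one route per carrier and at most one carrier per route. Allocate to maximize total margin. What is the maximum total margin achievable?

Optimal: Quanta→Route 2 ($116k), Ridgeline→Route 7 ($75k), Talus→Route 1 ($119k), Apex→Route 5 ($90k), Brightly→Route 6 ($126k) — total 116+75+119+90+126 = $526k.
Max-entry greedy (repeatedly take the single best remaining cell) gives $520k, worse by 6.

Max total: $526k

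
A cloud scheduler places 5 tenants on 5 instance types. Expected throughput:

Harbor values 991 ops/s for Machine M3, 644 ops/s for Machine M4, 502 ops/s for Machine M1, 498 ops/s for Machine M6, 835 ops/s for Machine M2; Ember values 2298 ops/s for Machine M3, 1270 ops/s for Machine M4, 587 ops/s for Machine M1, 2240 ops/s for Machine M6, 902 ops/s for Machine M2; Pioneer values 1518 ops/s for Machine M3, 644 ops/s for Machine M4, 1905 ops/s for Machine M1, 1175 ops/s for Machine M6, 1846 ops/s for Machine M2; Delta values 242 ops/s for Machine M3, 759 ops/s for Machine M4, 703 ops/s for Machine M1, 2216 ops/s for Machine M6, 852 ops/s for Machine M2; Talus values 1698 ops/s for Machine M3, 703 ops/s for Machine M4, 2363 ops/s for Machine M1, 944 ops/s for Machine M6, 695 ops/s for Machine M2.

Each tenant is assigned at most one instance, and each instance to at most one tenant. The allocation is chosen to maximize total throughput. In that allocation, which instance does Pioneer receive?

This is a one-to-one assignment (maximum-weight bipartite matching).
Optimal: Harbor→Machine M4 (644 ops/s), Ember→Machine M3 (2298 ops/s), Pioneer→Machine M2 (1846 ops/s), Delta→Machine M6 (2216 ops/s), Talus→Machine M1 (2363 ops/s) — total 644+2298+1846+2216+2363 = 9367 ops/s.
Next-best assignment: Harbor→Machine M3, Ember→Machine M4, Pioneer→Machine M2, Delta→Machine M6, Talus→Machine M1 = 8686 ops/s.
Every other assignment is strictly worse.
Pioneer's own top instance is Machine M1 (1905 ops/s), but forcing Pioneer→Machine M1 and reassigning the rest optimally gives only 7957 ops/s — worse by 1410.

Pioneer receives Machine M2.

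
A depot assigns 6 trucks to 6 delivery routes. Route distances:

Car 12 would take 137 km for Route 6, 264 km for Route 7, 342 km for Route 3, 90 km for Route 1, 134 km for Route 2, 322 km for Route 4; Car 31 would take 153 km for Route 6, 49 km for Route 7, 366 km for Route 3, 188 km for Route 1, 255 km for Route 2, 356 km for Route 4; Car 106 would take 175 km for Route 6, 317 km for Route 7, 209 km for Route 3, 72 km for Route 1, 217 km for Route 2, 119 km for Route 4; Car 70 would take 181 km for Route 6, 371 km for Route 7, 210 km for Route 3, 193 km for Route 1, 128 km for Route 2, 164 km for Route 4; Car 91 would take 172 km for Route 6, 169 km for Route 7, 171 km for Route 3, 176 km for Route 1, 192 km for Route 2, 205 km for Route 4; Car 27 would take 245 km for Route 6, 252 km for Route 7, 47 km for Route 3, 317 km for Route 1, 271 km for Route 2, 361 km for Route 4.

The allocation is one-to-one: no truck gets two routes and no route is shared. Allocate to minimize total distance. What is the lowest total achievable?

Min total: 605 km

Optimal: Car 12→Route 1 (90 km), Car 31→Route 7 (49 km), Car 106→Route 4 (119 km), Car 70→Route 2 (128 km), Car 91→Route 6 (172 km), Car 27→Route 3 (47 km) — total 90+49+119+128+172+47 = 605 km.
Row-greedy (each truck in turn takes its cheapest remaining route) gives 802 km, worse by 197.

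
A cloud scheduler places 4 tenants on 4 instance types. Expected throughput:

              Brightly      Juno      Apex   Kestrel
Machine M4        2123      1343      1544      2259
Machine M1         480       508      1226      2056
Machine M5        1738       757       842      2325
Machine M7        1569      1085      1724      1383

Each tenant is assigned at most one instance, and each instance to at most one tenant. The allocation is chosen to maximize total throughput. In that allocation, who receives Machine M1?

Optimal: Brightly→Machine M5 (1738 ops/s), Juno→Machine M4 (1343 ops/s), Apex→Machine M7 (1724 ops/s), Kestrel→Machine M1 (2056 ops/s) — total 1738+1343+1724+2056 = 6861 ops/s.
Max-entry greedy (repeatedly take the single best remaining cell) gives 6680 ops/s, worse by 181.
Kestrel's own top instance is Machine M5 (2325 ops/s), but forcing Kestrel→Machine M5 and reassigning the rest optimally gives only 6759 ops/s — worse by 102.

Kestrel receives Machine M1.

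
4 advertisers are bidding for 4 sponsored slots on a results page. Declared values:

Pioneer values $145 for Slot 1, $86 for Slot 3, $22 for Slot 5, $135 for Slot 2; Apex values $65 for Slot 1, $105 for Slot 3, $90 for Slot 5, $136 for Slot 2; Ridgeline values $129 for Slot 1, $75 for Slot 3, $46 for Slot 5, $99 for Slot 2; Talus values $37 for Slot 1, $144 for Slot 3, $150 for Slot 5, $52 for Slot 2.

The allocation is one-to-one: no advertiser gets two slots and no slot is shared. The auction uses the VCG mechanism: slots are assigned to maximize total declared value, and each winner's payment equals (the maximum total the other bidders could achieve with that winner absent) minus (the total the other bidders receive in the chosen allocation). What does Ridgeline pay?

Efficient allocation: Pioneer→Slot 2 ($135), Apex→Slot 3 ($105), Ridgeline→Slot 1 ($129), Talus→Slot 5 ($150); total welfare W = $519.
Ridgeline receives Slot 1 at value $129, so the others get W − 129 = $390.
Without Ridgeline: best allocation of the remaining 3 bidders over all 4 slots is Pioneer→Slot 1 ($145), Apex→Slot 2 ($136), Talus→Slot 5 ($150), total $431.
VCG payment = (others' best without Ridgeline) − (others' welfare with Ridgeline) = 431 − 390 = $41.

Ridgeline pays $41.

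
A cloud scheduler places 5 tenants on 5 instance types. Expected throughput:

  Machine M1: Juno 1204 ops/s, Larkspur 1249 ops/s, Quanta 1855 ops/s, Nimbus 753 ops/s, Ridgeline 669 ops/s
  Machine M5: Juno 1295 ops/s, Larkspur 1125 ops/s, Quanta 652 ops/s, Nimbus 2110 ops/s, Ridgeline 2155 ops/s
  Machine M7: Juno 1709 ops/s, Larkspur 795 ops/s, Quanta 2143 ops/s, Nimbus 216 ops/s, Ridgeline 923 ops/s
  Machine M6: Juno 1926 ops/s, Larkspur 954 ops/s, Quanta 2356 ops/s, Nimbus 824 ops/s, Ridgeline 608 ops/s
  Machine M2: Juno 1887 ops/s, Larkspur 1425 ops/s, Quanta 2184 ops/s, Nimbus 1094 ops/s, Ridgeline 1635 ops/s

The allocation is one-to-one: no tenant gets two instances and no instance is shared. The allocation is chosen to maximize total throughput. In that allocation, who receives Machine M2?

This is a one-to-one assignment (maximum-weight bipartite matching).
Optimal: Juno→Machine M6 (1926 ops/s), Larkspur→Machine M1 (1249 ops/s), Quanta→Machine M7 (2143 ops/s), Nimbus→Machine M5 (2110 ops/s), Ridgeline→Machine M2 (1635 ops/s) — total 1926+1249+2143+2110+1635 = 9063 ops/s.
Row-greedy (each tenant in turn takes its best remaining instance) gives 8273 ops/s, worse by 790.
Next-best assignment: Juno→Machine M7, Larkspur→Machine M1, Quanta→Machine M6, Nimbus→Machine M5, Ridgeline→Machine M2 = 9059 ops/s.
Swapping Larkspur↔Nimbus (Larkspur→Machine M5 1125 ops/s, Nimbus→Machine M1 753 ops/s) loses 1481.
Ridgeline's own top instance is Machine M5 (2155 ops/s), but forcing Ridgeline→Machine M5 and reassigning the rest optimally gives only 8567 ops/s — worse by 496.

Ridgeline receives Machine M2.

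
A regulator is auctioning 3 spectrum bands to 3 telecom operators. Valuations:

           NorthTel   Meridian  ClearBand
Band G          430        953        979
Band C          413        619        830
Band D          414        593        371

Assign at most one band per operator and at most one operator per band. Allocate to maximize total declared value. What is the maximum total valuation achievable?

Maximum total: $2197M

Optimal: NorthTel→Band D ($414M), Meridian→Band G ($953M), ClearBand→Band C ($830M) — total 414+953+830 = $2197M.
Column-greedy (each band in turn goes to its best remaining operator) gives $2012M, worse by 185.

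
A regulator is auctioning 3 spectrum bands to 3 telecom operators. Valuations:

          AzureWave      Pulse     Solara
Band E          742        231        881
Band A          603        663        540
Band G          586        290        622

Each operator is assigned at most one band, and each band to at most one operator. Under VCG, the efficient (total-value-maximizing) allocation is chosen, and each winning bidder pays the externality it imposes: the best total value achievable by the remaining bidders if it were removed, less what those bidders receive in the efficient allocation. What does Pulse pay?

Pulse pays $17M.

Efficient allocation: AzureWave→Band G ($586M), Pulse→Band A ($663M), Solara→Band E ($881M); total welfare W = $2130M.
Pulse receives Band A at value $663M, so the others get W − 663 = $1467M.
Without Pulse: best allocation of the remaining 2 bidders over all 3 bands is AzureWave→Band A ($603M), Solara→Band E ($881M), total $1484M.
VCG payment = (others' best without Pulse) − (others' welfare with Pulse) = 1484 − 1467 = $17M.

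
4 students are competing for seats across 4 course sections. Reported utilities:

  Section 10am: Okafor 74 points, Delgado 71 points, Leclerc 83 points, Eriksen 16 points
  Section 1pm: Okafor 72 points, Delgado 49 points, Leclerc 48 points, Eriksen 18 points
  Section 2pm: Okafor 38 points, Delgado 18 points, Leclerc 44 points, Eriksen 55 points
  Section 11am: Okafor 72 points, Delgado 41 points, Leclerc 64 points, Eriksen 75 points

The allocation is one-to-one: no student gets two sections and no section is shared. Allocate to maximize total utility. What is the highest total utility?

Optimal: Okafor→Section 1pm (72 points), Delgado→Section 10am (71 points), Leclerc→Section 2pm (44 points), Eriksen→Section 11am (75 points) — total 72+71+44+75 = 262 points.
Row-greedy (each student in turn takes its best remaining section) gives 242 points, worse by 20.
Swapping Eriksen↔Delgado (Eriksen→Section 10am 16 points, Delgado→Section 11am 41 points) loses 89.

Maximum total: 262 points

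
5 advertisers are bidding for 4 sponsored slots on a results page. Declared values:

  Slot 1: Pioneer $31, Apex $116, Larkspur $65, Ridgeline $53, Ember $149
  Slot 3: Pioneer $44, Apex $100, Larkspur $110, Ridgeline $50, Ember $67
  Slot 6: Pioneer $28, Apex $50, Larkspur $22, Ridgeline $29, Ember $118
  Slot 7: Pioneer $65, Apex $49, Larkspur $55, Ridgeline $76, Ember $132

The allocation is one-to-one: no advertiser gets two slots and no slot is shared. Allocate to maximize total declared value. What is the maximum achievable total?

Optimal: Apex→Slot 1 ($116), Larkspur→Slot 3 ($110), Ember→Slot 6 ($118), Ridgeline→Slot 7 ($76) — total 116+110+118+76 = $420.
Column-greedy (each slot in turn goes to its best remaining advertiser) gives $385, worse by 35.
No other one-to-one assignment exceeds $420.

Max total: $420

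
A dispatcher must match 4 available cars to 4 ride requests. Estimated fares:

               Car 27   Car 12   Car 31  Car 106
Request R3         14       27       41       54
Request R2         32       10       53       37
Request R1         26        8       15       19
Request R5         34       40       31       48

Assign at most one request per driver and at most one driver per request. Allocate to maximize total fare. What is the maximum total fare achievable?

Treat this as an assignment problem: match each driver to one request.
Optimal: Car 27→Request R1 ($26), Car 12→Request R5 ($40), Car 31→Request R2 ($53), Car 106→Request R3 ($54) — total 26+40+53+54 = $173.
Row-greedy (each driver in turn takes its best remaining request) gives $133, worse by 40.
Next-best assignment: Car 27→Request R1, Car 12→Request R3, Car 31→Request R2, Car 106→Request R5 = $154.
No other one-to-one assignment exceeds $173.

Max total: $173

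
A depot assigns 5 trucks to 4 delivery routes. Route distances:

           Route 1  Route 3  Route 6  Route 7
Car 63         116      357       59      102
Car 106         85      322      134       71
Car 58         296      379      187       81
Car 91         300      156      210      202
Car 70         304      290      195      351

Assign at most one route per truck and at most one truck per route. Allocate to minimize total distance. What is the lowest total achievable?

Optimal: Car 106→Route 1 (85 km), Car 91→Route 3 (156 km), Car 63→Route 6 (59 km), Car 58→Route 7 (81 km) — total 85+156+59+81 = 381 km.
Min-entry greedy (repeatedly take the single cheapest remaining cell) gives 582 km, worse by 201.
Next-best assignment: Car 63→Route 1, Car 91→Route 3, Car 106→Route 6, Car 58→Route 7 = 487 km.
Swapping Car 91↔Car 58 (Car 91→Route 7 202 km, Car 58→Route 3 379 km) adds 344.

Min total: 381 km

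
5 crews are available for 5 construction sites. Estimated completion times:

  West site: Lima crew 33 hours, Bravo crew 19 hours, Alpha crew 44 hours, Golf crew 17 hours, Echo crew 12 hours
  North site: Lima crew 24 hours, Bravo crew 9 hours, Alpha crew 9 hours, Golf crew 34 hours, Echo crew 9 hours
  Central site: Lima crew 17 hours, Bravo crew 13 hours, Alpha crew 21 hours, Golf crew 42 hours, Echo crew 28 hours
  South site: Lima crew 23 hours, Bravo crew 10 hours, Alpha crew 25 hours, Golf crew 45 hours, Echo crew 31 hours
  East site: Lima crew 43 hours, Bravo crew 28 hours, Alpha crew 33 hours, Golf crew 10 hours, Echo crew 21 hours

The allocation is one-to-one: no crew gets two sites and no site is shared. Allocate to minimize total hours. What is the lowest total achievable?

Optimal: Lima crew→Central site (17 hours), Bravo crew→South site (10 hours), Alpha crew→North site (9 hours), Golf crew→East site (10 hours), Echo crew→West site (12 hours) — total 17+10+9+10+12 = 58 hours.
Next-best assignment: Lima crew→South site, Bravo crew→Central site, Alpha crew→North site, Golf crew→East site, Echo crew→West site = 67 hours.
Swapping Echo crew↔Golf crew (Echo crew→East site 21 hours, Golf crew→West site 17 hours) adds 16.
Checked against all permutations: 58 hours is optimal.

Minimum total: 58 hours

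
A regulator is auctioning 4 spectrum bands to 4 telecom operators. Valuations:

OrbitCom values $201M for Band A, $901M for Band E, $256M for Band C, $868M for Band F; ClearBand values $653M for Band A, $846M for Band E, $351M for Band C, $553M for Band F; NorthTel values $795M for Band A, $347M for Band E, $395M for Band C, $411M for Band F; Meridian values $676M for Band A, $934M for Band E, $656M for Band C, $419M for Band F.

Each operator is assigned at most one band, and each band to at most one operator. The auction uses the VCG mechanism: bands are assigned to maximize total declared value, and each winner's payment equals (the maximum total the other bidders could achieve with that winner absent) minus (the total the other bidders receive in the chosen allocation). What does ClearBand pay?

Efficient allocation: OrbitCom→Band F ($868M), ClearBand→Band E ($846M), NorthTel→Band A ($795M), Meridian→Band C ($656M); total welfare W = $3165M.
ClearBand receives Band E at value $846M, so the others get W − 846 = $2319M.
Without ClearBand: best allocation of the remaining 3 bidders over all 4 bands is OrbitCom→Band F ($868M), NorthTel→Band A ($795M), Meridian→Band E ($934M), total $2597M.
VCG payment = (others' best without ClearBand) − (others' welfare with ClearBand) = 2597 − 2319 = $278M.

ClearBand pays $278M.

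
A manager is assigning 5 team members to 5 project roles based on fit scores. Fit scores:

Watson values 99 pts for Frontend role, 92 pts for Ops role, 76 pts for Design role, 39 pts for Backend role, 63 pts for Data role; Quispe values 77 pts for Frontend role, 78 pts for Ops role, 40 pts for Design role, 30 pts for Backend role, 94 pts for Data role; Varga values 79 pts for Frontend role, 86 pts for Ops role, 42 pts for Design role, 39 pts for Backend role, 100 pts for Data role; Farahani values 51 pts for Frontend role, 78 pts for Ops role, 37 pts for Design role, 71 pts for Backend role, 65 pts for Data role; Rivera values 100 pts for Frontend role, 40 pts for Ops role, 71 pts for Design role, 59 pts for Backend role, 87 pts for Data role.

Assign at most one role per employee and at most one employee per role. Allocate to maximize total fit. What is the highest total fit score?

Optimal: Watson→Design role (76 pts), Quispe→Data role (94 pts), Varga→Ops role (86 pts), Farahani→Backend role (71 pts), Rivera→Frontend role (100 pts) — total 76+94+86+71+100 = 427 pts.
Row-greedy (each employee in turn takes its best remaining role) gives 421 pts, worse by 6.

Maximum total: 427 pts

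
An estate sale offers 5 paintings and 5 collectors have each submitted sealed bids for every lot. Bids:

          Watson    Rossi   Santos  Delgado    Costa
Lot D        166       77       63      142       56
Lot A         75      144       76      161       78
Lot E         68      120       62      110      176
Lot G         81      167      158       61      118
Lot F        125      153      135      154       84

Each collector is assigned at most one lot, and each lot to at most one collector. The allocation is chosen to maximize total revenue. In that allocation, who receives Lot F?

Rossi receives Lot F.

Optimal: Watson→Lot D ($166), Rossi→Lot F ($153), Santos→Lot G ($158), Delgado→Lot A ($161), Costa→Lot E ($176) — total 166+153+158+161+176 = $814.
Column-greedy (each lot in turn goes to its best remaining collector) gives $805, worse by 9.
Next-best assignment: Watson→Lot D, Rossi→Lot G, Santos→Lot F, Delgado→Lot A, Costa→Lot E = $805.
Rossi's own top lot is Lot G ($167), but forcing Rossi→Lot G and reassigning the rest optimally gives only $805 — worse by 9.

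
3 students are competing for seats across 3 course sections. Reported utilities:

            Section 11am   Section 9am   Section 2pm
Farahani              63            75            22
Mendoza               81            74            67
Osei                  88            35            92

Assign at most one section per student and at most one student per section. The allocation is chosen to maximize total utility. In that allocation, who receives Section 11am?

Mendoza receives Section 11am.

Optimal: Farahani→Section 9am (75 points), Mendoza→Section 11am (81 points), Osei→Section 2pm (92 points) — total 75+81+92 = 248 points.
Column-greedy (each section in turn goes to its best remaining student) gives 230 points, worse by 18.
Next-best assignment: Farahani→Section 9am, Mendoza→Section 2pm, Osei→Section 11am = 230 points.
Swapping Farahani↔Osei (Farahani→Section 2pm 22 points, Osei→Section 9am 35 points) loses 110.
Checked against all permutations: 248 points is optimal.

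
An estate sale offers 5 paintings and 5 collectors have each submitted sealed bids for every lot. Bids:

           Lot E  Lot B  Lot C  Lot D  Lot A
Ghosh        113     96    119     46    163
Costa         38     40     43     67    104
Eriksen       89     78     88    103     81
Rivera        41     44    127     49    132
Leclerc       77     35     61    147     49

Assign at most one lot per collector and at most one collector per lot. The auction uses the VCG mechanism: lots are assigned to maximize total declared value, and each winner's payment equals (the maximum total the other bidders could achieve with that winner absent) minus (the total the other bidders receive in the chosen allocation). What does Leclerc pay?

Leclerc pays $25.

Efficient allocation: Ghosh→Lot E ($113), Costa→Lot A ($104), Eriksen→Lot B ($78), Rivera→Lot C ($127), Leclerc→Lot D ($147); total welfare W = $569.
Leclerc receives Lot D at value $147, so the others get W − 147 = $422.
Without Leclerc: best allocation of the remaining 4 bidders over all 5 lots is Ghosh→Lot E ($113), Costa→Lot A ($104), Eriksen→Lot D ($103), Rivera→Lot C ($127), total $447.
VCG payment = (others' best without Leclerc) − (others' welfare with Leclerc) = 447 − 422 = $25.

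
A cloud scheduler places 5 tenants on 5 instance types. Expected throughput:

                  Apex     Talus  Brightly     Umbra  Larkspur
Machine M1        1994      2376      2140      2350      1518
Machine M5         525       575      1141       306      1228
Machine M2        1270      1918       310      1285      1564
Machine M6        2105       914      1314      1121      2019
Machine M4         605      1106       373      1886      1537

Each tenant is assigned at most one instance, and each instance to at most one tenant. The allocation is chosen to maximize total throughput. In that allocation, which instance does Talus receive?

Talus receives Machine M2.

Optimal: Apex→Machine M6 (2105 ops/s), Talus→Machine M2 (1918 ops/s), Brightly→Machine M1 (2140 ops/s), Umbra→Machine M4 (1886 ops/s), Larkspur→Machine M5 (1228 ops/s) — total 2105+1918+2140+1886+1228 = 9277 ops/s.
Swapping Umbra↔Apex (Umbra→Machine M6 1121 ops/s, Apex→Machine M4 605 ops/s) loses 2265.
Talus's own top instance is Machine M1 (2376 ops/s), but forcing Talus→Machine M1 and reassigning the rest optimally gives only 9072 ops/s — worse by 205.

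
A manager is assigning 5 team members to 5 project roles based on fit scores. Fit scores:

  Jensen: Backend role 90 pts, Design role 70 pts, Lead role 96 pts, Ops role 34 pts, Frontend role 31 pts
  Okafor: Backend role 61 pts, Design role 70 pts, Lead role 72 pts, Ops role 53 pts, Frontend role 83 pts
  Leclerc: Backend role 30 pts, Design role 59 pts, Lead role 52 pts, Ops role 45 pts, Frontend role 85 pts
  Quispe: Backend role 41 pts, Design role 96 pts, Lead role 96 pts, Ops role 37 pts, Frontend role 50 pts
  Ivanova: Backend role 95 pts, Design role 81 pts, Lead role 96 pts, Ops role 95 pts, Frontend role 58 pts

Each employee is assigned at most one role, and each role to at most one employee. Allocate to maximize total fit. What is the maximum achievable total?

Optimal: Jensen→Backend role (90 pts), Okafor→Lead role (72 pts), Leclerc→Frontend role (85 pts), Quispe→Design role (96 pts), Ivanova→Ops role (95 pts) — total 90+72+85+96+95 = 438 pts.

Max total: 438 pts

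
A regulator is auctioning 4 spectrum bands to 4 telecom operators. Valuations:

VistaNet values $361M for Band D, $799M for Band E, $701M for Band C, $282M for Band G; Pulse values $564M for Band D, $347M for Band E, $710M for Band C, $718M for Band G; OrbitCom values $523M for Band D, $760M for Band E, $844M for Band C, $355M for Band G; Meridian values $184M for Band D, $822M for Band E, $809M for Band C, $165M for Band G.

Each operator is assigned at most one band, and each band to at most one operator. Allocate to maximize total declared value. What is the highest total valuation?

Max total: $2849M

Optimal: VistaNet→Band E ($799M), Pulse→Band G ($718M), OrbitCom→Band D ($523M), Meridian→Band C ($809M) — total 799+718+523+809 = $2849M.
Column-greedy (each band in turn goes to its best remaining operator) gives $2512M, worse by 337.
Next-best assignment: VistaNet→Band C, Pulse→Band G, OrbitCom→Band D, Meridian→Band E = $2764M.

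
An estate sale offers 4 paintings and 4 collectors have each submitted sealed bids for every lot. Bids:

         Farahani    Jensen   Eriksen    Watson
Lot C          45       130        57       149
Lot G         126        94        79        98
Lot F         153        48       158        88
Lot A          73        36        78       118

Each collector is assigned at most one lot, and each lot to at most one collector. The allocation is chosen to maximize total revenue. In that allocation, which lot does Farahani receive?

Farahani receives Lot G.

Optimal: Farahani→Lot G ($126), Jensen→Lot C ($130), Eriksen→Lot F ($158), Watson→Lot A ($118) — total 126+130+158+118 = $532.
Column-greedy (each lot in turn goes to its best remaining collector) gives $469, worse by 63.
Every other assignment is strictly worse.
Farahani's own top lot is Lot F ($153), but forcing Farahani→Lot F and reassigning the rest optimally gives only $480 — worse by 52.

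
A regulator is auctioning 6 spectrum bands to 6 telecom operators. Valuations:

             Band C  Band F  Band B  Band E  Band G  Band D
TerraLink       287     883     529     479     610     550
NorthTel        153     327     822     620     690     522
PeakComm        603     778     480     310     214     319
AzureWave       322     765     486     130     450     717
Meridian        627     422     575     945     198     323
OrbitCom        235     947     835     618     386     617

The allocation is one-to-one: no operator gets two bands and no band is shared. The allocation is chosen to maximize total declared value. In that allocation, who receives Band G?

Optimal: TerraLink→Band F ($883M), NorthTel→Band G ($690M), PeakComm→Band C ($603M), AzureWave→Band D ($717M), Meridian→Band E ($945M), OrbitCom→Band B ($835M) — total 883+690+603+717+945+835 = $4673M.
Max-entry greedy (repeatedly take the single best remaining cell) gives $4644M, worse by 29.
Next-best assignment: TerraLink→Band G, NorthTel→Band B, PeakComm→Band C, AzureWave→Band D, Meridian→Band E, OrbitCom→Band F = $4644M.
NorthTel's own top band is Band B ($822M), but forcing NorthTel→Band B and reassigning the rest optimally gives only $4644M — worse by 29.

NorthTel receives Band G.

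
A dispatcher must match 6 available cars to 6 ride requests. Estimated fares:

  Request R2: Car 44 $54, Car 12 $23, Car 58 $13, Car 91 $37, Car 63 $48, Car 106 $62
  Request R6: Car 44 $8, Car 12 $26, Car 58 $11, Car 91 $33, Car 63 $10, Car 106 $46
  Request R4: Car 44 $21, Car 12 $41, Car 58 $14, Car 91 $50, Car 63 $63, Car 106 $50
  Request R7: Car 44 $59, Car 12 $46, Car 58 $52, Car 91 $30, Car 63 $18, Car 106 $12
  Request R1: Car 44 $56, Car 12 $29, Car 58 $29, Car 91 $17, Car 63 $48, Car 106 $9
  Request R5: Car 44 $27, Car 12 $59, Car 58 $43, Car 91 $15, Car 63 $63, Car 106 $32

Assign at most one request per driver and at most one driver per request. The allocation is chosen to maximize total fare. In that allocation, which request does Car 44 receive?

Treat this as an assignment problem: match each driver to one request.
Optimal: Car 44→Request R1 ($56), Car 12→Request R5 ($59), Car 58→Request R7 ($52), Car 91→Request R6 ($33), Car 63→Request R4 ($63), Car 106→Request R2 ($62) — total 56+59+52+33+63+62 = $325.
Row-greedy (each driver in turn takes its best remaining request) gives $291, worse by 34.
Every other assignment is strictly worse.
Car 44's own top request is Request R7 ($59), but forcing Car 44→Request R7 and reassigning the rest optimally gives only $305 — worse by 20.

Car 44 receives Request R1.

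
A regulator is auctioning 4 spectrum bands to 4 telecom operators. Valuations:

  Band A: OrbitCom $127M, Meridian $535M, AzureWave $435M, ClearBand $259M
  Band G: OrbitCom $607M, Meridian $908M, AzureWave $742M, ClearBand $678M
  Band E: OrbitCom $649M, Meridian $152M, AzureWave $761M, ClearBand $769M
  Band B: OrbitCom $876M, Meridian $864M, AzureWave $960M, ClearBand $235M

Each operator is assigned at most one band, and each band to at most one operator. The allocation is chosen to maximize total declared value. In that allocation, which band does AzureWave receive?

Optimal: OrbitCom→Band B ($876M), Meridian→Band G ($908M), AzureWave→Band A ($435M), ClearBand→Band E ($769M) — total 876+908+435+769 = $2988M.
Next-best assignment: OrbitCom→Band B, Meridian→Band A, AzureWave→Band G, ClearBand→Band E = $2922M.
Swapping AzureWave↔Meridian (AzureWave→Band G $742M, Meridian→Band A $535M) loses 66.
Every other assignment is strictly worse.
AzureWave's own top band is Band B ($960M), but forcing AzureWave→Band B and reassigning the rest optimally gives only $2871M — worse by 117.

AzureWave receives Band A.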